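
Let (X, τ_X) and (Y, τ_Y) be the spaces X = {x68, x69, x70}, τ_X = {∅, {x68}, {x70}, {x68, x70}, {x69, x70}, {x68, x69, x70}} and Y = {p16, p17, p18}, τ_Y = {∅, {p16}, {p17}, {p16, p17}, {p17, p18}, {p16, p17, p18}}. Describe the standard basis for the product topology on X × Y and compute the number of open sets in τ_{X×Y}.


Basis B = {∅ × ∅, {x68} × {p16}, {x68} × {p17}, {x70} × {p16}, {x70} × {p17}, {x68} × {p16, p17}, {x68, x70} × {p16}, {x68} × {p17, p18}, {x68, x70} × {p17}, {x69, x70} × {p16}, {x69, x70} × {p17}, {x70} × {p16, p17}, {x70} × {p17, p18}, {x68} × {p16, p17, p18}, {x68, x69, x70} × {p16}, {x68, x69, x70} × {p17}, {x70} × {p16, p17, p18}, {x68, x70} × {p16, p17}, {x68, x70} × {p17, p18}, {x69, x70} × {p16, p17}, {x69, x70} × {p17, p18}, {x68, x70} × {p16, p17, p18}, {x68, x69, x70} × {p16, p17}, {x68, x69, x70} × {p17, p18}, {x69, x70} × {p16, p17, p18}, {x68, x69, x70} × {p16, p17, p18}}; |τ_{X×Y}| = 108.

Enumerate products U × V with U ∈ τ_X, V ∈ τ_Y (deduplicated):
  ∅ × ∅ = {} (∅)
  {x68} × {p16} = {(x68,p16)}
  {x68} × {p17} = {(x68,p17)}
  {x70} × {p16} = {(x70,p16)}
  {x70} × {p17} = {(x70,p17)}
  {x68} × {p16, p17} = {(x68,p16), (x68,p17)}
  {x68, x70} × {p16} = {(x68,p16), (x70,p16)}
  {x68} × {p17, p18} = {(x68,p17), (x68,p18)}
  {x68, x70} × {p17} = {(x68,p17), (x70,p17)}
  {x69, x70} × {p16} = {(x69,p16), (x70,p16)}
  {x69, x70} × {p17} = {(x69,p17), (x70,p17)}
  {x70} × {p16, p17} = {(x70,p16), (x70,p17)}
  {x70} × {p17, p18} = {(x70,p17), (x70,p18)}
  {x68} × {p16, p17, p18} = {(x68,p16), (x68,p17), (x68,p18)}
  {x68, x69, x70} × {p16} = {(x68,p16), (x69,p16), (x70,p16)}
  {x68, x69, x70} × {p17} = {(x68,p17), (x69,p17), (x70,p17)}
  {x70} × {p16, p17, p18} = {(x70,p16), (x70,p17), (x70,p18)}
  {x68, x70} × {p16, p17} = {(x68,p16), (x68,p17), (x70,p16), (x70,p17)}
  {x68, x70} × {p17, p18} = {(x68,p17), (x68,p18), (x70,p17), (x70,p18)}
  {x69, x70} × {p16, p17} = {(x69,p16), (x69,p17), (x70,p16), (x70,p17)}
  {x69, x70} × {p17, p18} = {(x69,p17), (x69,p18), (x70,p17), (x70,p18)}
  {x68, x70} × {p16, p17, p18} = {(x68,p16), (x68,p17), (x68,p18), (x70,p16), (x70,p17), (x70,p18)}
  {x68, x69, x70} × {p16, p17} = {(x68,p16), (x68,p17), (x69,p16), (x69,p17), (x70,p16), (x70,p17)}
  {x68, x69, x70} × {p17, p18} = {(x68,p17), (x68,p18), (x69,p17), (x69,p18), (x70,p17), (x70,p18)}
  {x69, x70} × {p16, p17, p18} = {(x69,p16), (x69,p17), (x69,p18), (x70,p16), (x70,p17), (x70,p18)}
  {x68, x69, x70} × {p16, p17, p18} = {(x68,p16), (x68,p17), (x68,p18), (x69,p16), (x69,p17), (x69,p18), (x70,p16), (x70,p17), (x70,p18)}
These 26 distinct sets form the basis B.
Close under arbitrary unions to get τ_{X×Y}; counting gives |τ_{X×Y}| = 108.


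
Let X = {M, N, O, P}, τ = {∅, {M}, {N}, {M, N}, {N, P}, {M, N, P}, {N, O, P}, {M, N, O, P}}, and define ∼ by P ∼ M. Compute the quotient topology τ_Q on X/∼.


X/∼ = {[M=P], [N], [O]}; |τ_Q| = 4.

Equivalence classes: [M=P], [N], [O].
Quotient map π: X → X/∼ sends M ↦ [M=P], N ↦ [N], O ↦ [O], P ↦ [M=P].
For each subset V ⊆ X/∼, compute π^{-1}(V) ⊆ X and check whether π^{-1}(V) ∈ τ. V is open in τ_Q iff π^{-1}(V) ∈ τ.
  V = {}: π^{-1}(V) = ∅ ∈ τ ✓.
  V = {[M=P]}: π^{-1}(V) = {M, P} ∉ τ ✗.
  V = {[N]}: π^{-1}(V) = {N} ∈ τ ✓.
  V = {[M=P], [N]}: π^{-1}(V) = {M, N, P} ∈ τ ✓.
  V = {[O]}: π^{-1}(V) = {O} ∉ τ ✗.
  V = {[M=P], [O]}: π^{-1}(V) = {M, O, P} ∉ τ ✗.
  V = {[N], [O]}: π^{-1}(V) = {N, O} ∉ τ ✗.
  V = {[M=P], [N], [O]}: π^{-1}(V) = {M, N, O, P} ∈ τ ✓.
Open sets in the quotient: τ_Q = {{}, {[N]}, {[M=P], [N]}, {[M=P], [N], [O]}} (4 elements).


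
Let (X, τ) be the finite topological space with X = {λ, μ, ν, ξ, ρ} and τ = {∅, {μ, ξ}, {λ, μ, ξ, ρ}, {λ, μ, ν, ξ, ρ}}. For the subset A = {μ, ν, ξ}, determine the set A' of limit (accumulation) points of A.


A' = {λ, μ, ν, ξ, ρ}

For each x ∈ X, list the open sets U ∈ τ with x ∈ U, then check whether U ∩ (A ∖ {x}) ≠ ∅ for every such U.
  x = λ: opens ∋ x are {λ, μ, ξ, ρ}, {λ, μ, ν, ξ, ρ}; each meets A ∖ {λ}, so x IS a limit point.
  x = μ: opens ∋ x are {μ, ξ}, {λ, μ, ξ, ρ}, {λ, μ, ν, ξ, ρ}; each meets A ∖ {μ}, so x IS a limit point.
  x = ν: opens ∋ x are {λ, μ, ν, ξ, ρ}; each meets A ∖ {ν}, so x IS a limit point.
  x = ξ: opens ∋ x are {μ, ξ}, {λ, μ, ξ, ρ}, {λ, μ, ν, ξ, ρ}; each meets A ∖ {ξ}, so x IS a limit point.
  x = ρ: opens ∋ x are {λ, μ, ξ, ρ}, {λ, μ, ν, ξ, ρ}; each meets A ∖ {ρ}, so x IS a limit point.
Collecting: A' = {λ, μ, ν, ξ, ρ}.


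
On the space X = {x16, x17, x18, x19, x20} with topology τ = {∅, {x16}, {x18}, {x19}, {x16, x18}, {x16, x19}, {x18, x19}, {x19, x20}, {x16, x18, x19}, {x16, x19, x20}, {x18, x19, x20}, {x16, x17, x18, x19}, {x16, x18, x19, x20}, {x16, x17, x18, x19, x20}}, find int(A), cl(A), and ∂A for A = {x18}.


int(A) = {x18}, cl(A) = {x17, x18}, ∂A = {x17}.

Closed sets in (X, τ) are complements of opens:
  closed(X, τ) = {∅, {x17}, {x20}, {x16, x17}, {x17, x18}, {x17, x20}, {x16, x17, x18}, {x16, x17, x20}, {x17, x18, x20}, {x17, x19, x20}, {x16, x17, x18, x20}, {x16, x17, x19, x20}, {x17, x18, x19, x20}, {x16, x17, x18, x19, x20}}.
int(A) = ⋃ {U ∈ τ : U ⊆ A}. Opens contained in A: ∅, {x18}.
Taking the union of these: int(A) = {x18}.
cl(A) = ⋂ {C closed : A ⊆ C}. Closed sets containing A: {x17, x18}, {x16, x17, x18}, {x17, x18, x20}, {x16, x17, x18, x20}, {x17, x18, x19, x20}, {x16, x17, x18, x19, x20}.
Intersecting these: cl(A) = {x17, x18}.
∂A = cl(A) ∖ int(A) = {x17, x18} ∖ {x18} = {x17}.


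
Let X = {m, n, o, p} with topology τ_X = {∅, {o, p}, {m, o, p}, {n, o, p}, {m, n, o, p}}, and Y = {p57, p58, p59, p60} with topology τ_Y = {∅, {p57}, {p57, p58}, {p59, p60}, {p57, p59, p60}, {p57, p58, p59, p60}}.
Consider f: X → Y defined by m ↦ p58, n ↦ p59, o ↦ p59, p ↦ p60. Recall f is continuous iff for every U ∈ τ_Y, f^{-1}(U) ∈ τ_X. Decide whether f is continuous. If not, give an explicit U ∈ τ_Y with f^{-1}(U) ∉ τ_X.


f is NOT continuous.

Compute f^{-1}(U) for each U ∈ τ_Y:
  U = ∅: f^{-1}(U) = ∅ ∈ τ_X ✓.
  U = {p57}: f^{-1}(U) = ∅ ∈ τ_X ✓.
  U = {p57, p58}: f^{-1}(U) = {m} ∉ τ_X ✗.
  U = {p59, p60}: f^{-1}(U) = {n, o, p} ∈ τ_X ✓.
  U = {p57, p59, p60}: f^{-1}(U) = {n, o, p} ∈ τ_X ✓.
  U = {p57, p58, p59, p60}: f^{-1}(U) = {m, n, o, p} ∈ τ_X ✓.
Found U = {p57, p58} with f^{-1}(U) = {m} not in τ_X. Therefore f is NOT continuous.


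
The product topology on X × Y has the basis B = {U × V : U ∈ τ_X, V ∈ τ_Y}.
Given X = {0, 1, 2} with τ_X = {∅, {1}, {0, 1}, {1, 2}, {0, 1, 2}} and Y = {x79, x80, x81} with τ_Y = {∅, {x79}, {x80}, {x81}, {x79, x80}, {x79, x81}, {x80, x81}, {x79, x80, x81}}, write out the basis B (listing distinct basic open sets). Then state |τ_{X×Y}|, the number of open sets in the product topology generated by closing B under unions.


Basis B = {∅ × ∅, {1} × {x79}, {1} × {x80}, {1} × {x81}, {0, 1} × {x79}, {0, 1} × {x80}, {0, 1} × {x81}, {1} × {x79, x80}, {1} × {x79, x81}, {1, 2} × {x79}, {1} × {x80, x81}, {1, 2} × {x80}, {1, 2} × {x81}, {0, 1, 2} × {x79}, {0, 1, 2} × {x80}, {0, 1, 2} × {x81}, {1} × {x79, x80, x81}, {0, 1} × {x79, x80}, {0, 1} × {x79, x81}, {0, 1} × {x80, x81}, {1, 2} × {x79, x80}, {1, 2} × {x79, x81}, {1, 2} × {x80, x81}, {0, 1} × {x79, x80, x81}, {0, 1, 2} × {x79, x80}, {0, 1, 2} × {x79, x81}, {0, 1, 2} × {x80, x81}, {1, 2} × {x79, x80, x81}, {0, 1, 2} × {x79, x80, x81}}; |τ_{X×Y}| = 125.

Enumerate products U × V with U ∈ τ_X, V ∈ τ_Y (deduplicated):
  ∅ × ∅ = {} (∅)
  {1} × {x79} = {(1,x79)}
  {1} × {x80} = {(1,x80)}
  {1} × {x81} = {(1,x81)}
  {0, 1} × {x79} = {(0,x79), (1,x79)}
  {0, 1} × {x80} = {(0,x80), (1,x80)}
  {0, 1} × {x81} = {(0,x81), (1,x81)}
  {1} × {x79, x80} = {(1,x79), (1,x80)}
  {1} × {x79, x81} = {(1,x79), (1,x81)}
  {1, 2} × {x79} = {(1,x79), (2,x79)}
  {1} × {x80, x81} = {(1,x80), (1,x81)}
  {1, 2} × {x80} = {(1,x80), (2,x80)}
  {1, 2} × {x81} = {(1,x81), (2,x81)}
  {0, 1, 2} × {x79} = {(0,x79), (1,x79), (2,x79)}
  {0, 1, 2} × {x80} = {(0,x80), (1,x80), (2,x80)}
  {0, 1, 2} × {x81} = {(0,x81), (1,x81), (2,x81)}
  {1} × {x79, x80, x81} = {(1,x79), (1,x80), (1,x81)}
  {0, 1} × {x79, x80} = {(0,x79), (0,x80), (1,x79), (1,x80)}
  {0, 1} × {x79, x81} = {(0,x79), (0,x81), (1,x79), (1,x81)}
  {0, 1} × {x80, x81} = {(0,x80), (0,x81), (1,x80), (1,x81)}
  {1, 2} × {x79, x80} = {(1,x79), (1,x80), (2,x79), (2,x80)}
  {1, 2} × {x79, x81} = {(1,x79), (1,x81), (2,x79), (2,x81)}
  {1, 2} × {x80, x81} = {(1,x80), (1,x81), (2,x80), (2,x81)}
  {0, 1} × {x79, x80, x81} = {(0,x79), (0,x80), (0,x81), (1,x79), (1,x80), (1,x81)}
  {0, 1, 2} × {x79, x80} = {(0,x79), (0,x80), (1,x79), (1,x80), (2,x79), (2,x80)}
  {0, 1, 2} × {x79, x81} = {(0,x79), (0,x81), (1,x79), (1,x81), (2,x79), (2,x81)}
  {0, 1, 2} × {x80, x81} = {(0,x80), (0,x81), (1,x80), (1,x81), (2,x80), (2,x81)}
  {1, 2} × {x79, x80, x81} = {(1,x79), (1,x80), (1,x81), (2,x79), (2,x80), (2,x81)}
  {0, 1, 2} × {x79, x80, x81} = {(0,x79), (0,x80), (0,x81), (1,x79), (1,x80), (1,x81), (2,x79), (2,x80), (2,x81)}
These 29 distinct sets form the basis B.
Close under arbitrary unions to get τ_{X×Y}; counting gives |τ_{X×Y}| = 125.


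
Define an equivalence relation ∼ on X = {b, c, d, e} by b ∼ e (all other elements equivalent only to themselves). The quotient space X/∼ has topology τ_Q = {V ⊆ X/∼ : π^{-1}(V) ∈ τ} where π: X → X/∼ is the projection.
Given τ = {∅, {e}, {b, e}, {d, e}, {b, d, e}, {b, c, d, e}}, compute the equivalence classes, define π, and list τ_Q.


X/∼ = {[b=e], [c], [d]}; |τ_Q| = 4.

Equivalence classes: [b=e], [c], [d].
Quotient map π: X → X/∼ sends b ↦ [b=e], c ↦ [c], d ↦ [d], e ↦ [b=e].
For each subset V ⊆ X/∼, compute π^{-1}(V) ⊆ X and check whether π^{-1}(V) ∈ τ. V is open in τ_Q iff π^{-1}(V) ∈ τ.
  V = {}: π^{-1}(V) = ∅ ∈ τ ✓.
  V = {[b=e]}: π^{-1}(V) = {b, e} ∈ τ ✓.
  V = {[c]}: π^{-1}(V) = {c} ∉ τ ✗.
  V = {[b=e], [c]}: π^{-1}(V) = {b, c, e} ∉ τ ✗.
  V = {[d]}: π^{-1}(V) = {d} ∉ τ ✗.
  V = {[b=e], [d]}: π^{-1}(V) = {b, d, e} ∈ τ ✓.
  V = {[c], [d]}: π^{-1}(V) = {c, d} ∉ τ ✗.
  V = {[b=e], [c], [d]}: π^{-1}(V) = {b, c, d, e} ∈ τ ✓.
Open sets in the quotient: τ_Q = {{}, {[b=e]}, {[b=e], [d]}, {[b=e], [c], [d]}} (4 elements).


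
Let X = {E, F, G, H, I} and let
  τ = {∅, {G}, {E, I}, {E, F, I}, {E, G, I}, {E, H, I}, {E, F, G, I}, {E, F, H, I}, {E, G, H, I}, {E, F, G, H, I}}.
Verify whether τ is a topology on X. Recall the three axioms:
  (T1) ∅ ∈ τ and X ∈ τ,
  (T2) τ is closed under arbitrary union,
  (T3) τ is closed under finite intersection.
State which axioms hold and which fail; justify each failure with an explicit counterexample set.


τ IS a topology on X.

Axiom (T1): ∅ ∈ τ? Yes; X ∈ τ? Yes.
Axiom (T2/T3): check pairwise unions and intersections of members of τ.
All pairwise intersections and unions checked — each lies in τ. Therefore τ satisfies (T1), (T2), (T3): it IS a topology on X.


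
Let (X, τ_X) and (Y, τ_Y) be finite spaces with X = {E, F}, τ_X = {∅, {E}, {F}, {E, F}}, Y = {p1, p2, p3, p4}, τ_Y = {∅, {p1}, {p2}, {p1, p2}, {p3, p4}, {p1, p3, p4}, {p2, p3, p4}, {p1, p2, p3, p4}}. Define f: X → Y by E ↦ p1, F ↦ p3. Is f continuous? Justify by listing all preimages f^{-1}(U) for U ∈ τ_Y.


f IS continuous.

Compute f^{-1}(U) for each U ∈ τ_Y:
  U = ∅: f^{-1}(U) = ∅ ∈ τ_X ✓.
  U = {p1}: f^{-1}(U) = {E} ∈ τ_X ✓.
  U = {p2}: f^{-1}(U) = ∅ ∈ τ_X ✓.
  U = {p1, p2}: f^{-1}(U) = {E} ∈ τ_X ✓.
  U = {p3, p4}: f^{-1}(U) = {F} ∈ τ_X ✓.
  U = {p1, p3, p4}: f^{-1}(U) = {E, F} ∈ τ_X ✓.
  U = {p2, p3, p4}: f^{-1}(U) = {F} ∈ τ_X ✓.
  U = {p1, p2, p3, p4}: f^{-1}(U) = {E, F} ∈ τ_X ✓.
Every preimage lies in τ_X, so f IS continuous.


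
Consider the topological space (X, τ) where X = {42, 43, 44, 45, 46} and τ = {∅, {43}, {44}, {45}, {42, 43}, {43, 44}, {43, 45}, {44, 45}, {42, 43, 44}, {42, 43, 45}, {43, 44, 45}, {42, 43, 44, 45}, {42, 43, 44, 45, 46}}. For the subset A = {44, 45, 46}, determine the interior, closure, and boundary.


int(A) = {44, 45}, cl(A) = {44, 45, 46}, ∂A = {46}.

Closed sets in (X, τ) are complements of opens:
  closed(X, τ) = {∅, {46}, {42, 46}, {44, 46}, {45, 46}, {42, 43, 46}, {42, 44, 46}, {42, 45, 46}, {44, 45, 46}, {42, 43, 44, 46}, {42, 43, 45, 46}, {42, 44, 45, 46}, {42, 43, 44, 45, 46}}.
int(A) = ⋃ {U ∈ τ : U ⊆ A}. Opens contained in A: ∅, {44}, {45}, {44, 45}.
Taking the union of these: int(A) = {44, 45}.
cl(A) = ⋂ {C closed : A ⊆ C}. Closed sets containing A: {44, 45, 46}, {42, 44, 45, 46}, {42, 43, 44, 45, 46}.
Intersecting these: cl(A) = {44, 45, 46}.
∂A = cl(A) ∖ int(A) = {44, 45, 46} ∖ {44, 45} = {46}.


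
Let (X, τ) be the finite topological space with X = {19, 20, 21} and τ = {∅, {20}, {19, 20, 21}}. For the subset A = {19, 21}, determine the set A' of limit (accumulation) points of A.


A' = {19, 21}

For each x ∈ X, list the open sets U ∈ τ with x ∈ U, then check whether U ∩ (A ∖ {x}) ≠ ∅ for every such U.
  x = 19: opens ∋ x are {19, 20, 21}; each meets A ∖ {19}, so x IS a limit point.
  x = 20: open {20} ∋ x has {20} ∩ (A ∖ {20}) = ∅, so x is NOT a limit point.
  x = 21: opens ∋ x are {19, 20, 21}; each meets A ∖ {21}, so x IS a limit point.
Collecting: A' = {19, 21}.


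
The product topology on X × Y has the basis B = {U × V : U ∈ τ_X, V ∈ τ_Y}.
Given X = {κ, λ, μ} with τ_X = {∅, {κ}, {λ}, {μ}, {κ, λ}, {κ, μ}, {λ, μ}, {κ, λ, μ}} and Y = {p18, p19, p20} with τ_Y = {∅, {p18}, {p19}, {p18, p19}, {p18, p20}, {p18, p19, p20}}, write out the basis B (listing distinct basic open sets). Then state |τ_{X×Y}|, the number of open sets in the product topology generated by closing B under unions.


Basis B = {∅ × ∅, {κ} × {p18}, {κ} × {p19}, {λ} × {p18}, {λ} × {p19}, {μ} × {p18}, {μ} × {p19}, {κ} × {p18, p19}, {κ} × {p18, p20}, {κ, λ} × {p18}, {κ, μ} × {p18}, {κ, λ} × {p19}, {κ, μ} × {p19}, {λ} × {p18, p19}, {λ} × {p18, p20}, {λ, μ} × {p18}, {λ, μ} × {p19}, {μ} × {p18, p19}, {μ} × {p18, p20}, {κ} × {p18, p19, p20}, {κ, λ, μ} × {p18}, {κ, λ, μ} × {p19}, {λ} × {p18, p19, p20}, {μ} × {p18, p19, p20}, {κ, λ} × {p18, p19}, {κ, μ} × {p18, p19}, {κ, λ} × {p18, p20}, {κ, μ} × {p18, p20}, {λ, μ} × {p18, p19}, {λ, μ} × {p18, p20}, {κ, λ} × {p18, p19, p20}, {κ, μ} × {p18, p19, p20}, {κ, λ, μ} × {p18, p19}, {κ, λ, μ} × {p18, p20}, {λ, μ} × {p18, p19, p20}, {κ, λ, μ} × {p18, p19, p20}}; |τ_{X×Y}| = 216.

Enumerate products U × V with U ∈ τ_X, V ∈ τ_Y (deduplicated):
  ∅ × ∅ = {} (∅)
  {κ} × {p18} = {(κ,p18)}
  {κ} × {p19} = {(κ,p19)}
  {λ} × {p18} = {(λ,p18)}
  {λ} × {p19} = {(λ,p19)}
  {μ} × {p18} = {(μ,p18)}
  {μ} × {p19} = {(μ,p19)}
  {κ} × {p18, p19} = {(κ,p18), (κ,p19)}
  {κ} × {p18, p20} = {(κ,p18), (κ,p20)}
  {κ, λ} × {p18} = {(κ,p18), (λ,p18)}
  {κ, μ} × {p18} = {(κ,p18), (μ,p18)}
  {κ, λ} × {p19} = {(κ,p19), (λ,p19)}
  {κ, μ} × {p19} = {(κ,p19), (μ,p19)}
  {λ} × {p18, p19} = {(λ,p18), (λ,p19)}
  {λ} × {p18, p20} = {(λ,p18), (λ,p20)}
  {λ, μ} × {p18} = {(λ,p18), (μ,p18)}
  {λ, μ} × {p19} = {(λ,p19), (μ,p19)}
  {μ} × {p18, p19} = {(μ,p18), (μ,p19)}
  {μ} × {p18, p20} = {(μ,p18), (μ,p20)}
  {κ} × {p18, p19, p20} = {(κ,p18), (κ,p19), (κ,p20)}
  {κ, λ, μ} × {p18} = {(κ,p18), (λ,p18), (μ,p18)}
  {κ, λ, μ} × {p19} = {(κ,p19), (λ,p19), (μ,p19)}
  {λ} × {p18, p19, p20} = {(λ,p18), (λ,p19), (λ,p20)}
  {μ} × {p18, p19, p20} = {(μ,p18), (μ,p19), (μ,p20)}
  {κ, λ} × {p18, p19} = {(κ,p18), (κ,p19), (λ,p18), (λ,p19)}
  {κ, μ} × {p18, p19} = {(κ,p18), (κ,p19), (μ,p18), (μ,p19)}
  {κ, λ} × {p18, p20} = {(κ,p18), (κ,p20), (λ,p18), (λ,p20)}
  {κ, μ} × {p18, p20} = {(κ,p18), (κ,p20), (μ,p18), (μ,p20)}
  {λ, μ} × {p18, p19} = {(λ,p18), (λ,p19), (μ,p18), (μ,p19)}
  {λ, μ} × {p18, p20} = {(λ,p18), (λ,p20), (μ,p18), (μ,p20)}
  {κ, λ} × {p18, p19, p20} = {(κ,p18), (κ,p19), (κ,p20), (λ,p18), (λ,p19), (λ,p20)}
  {κ, μ} × {p18, p19, p20} = {(κ,p18), (κ,p19), (κ,p20), (μ,p18), (μ,p19), (μ,p20)}
  {κ, λ, μ} × {p18, p19} = {(κ,p18), (κ,p19), (λ,p18), (λ,p19), (μ,p18), (μ,p19)}
  {κ, λ, μ} × {p18, p20} = {(κ,p18), (κ,p20), (λ,p18), (λ,p20), (μ,p18), (μ,p20)}
  {λ, μ} × {p18, p19, p20} = {(λ,p18), (λ,p19), (λ,p20), (μ,p18), (μ,p19), (μ,p20)}
  {κ, λ, μ} × {p18, p19, p20} = {(κ,p18), (κ,p19), (κ,p20), (λ,p18), (λ,p19), (λ,p20), (μ,p18), (μ,p19), (μ,p20)}
These 36 distinct sets form the basis B.
Close under arbitrary unions to get τ_{X×Y}; counting gives |τ_{X×Y}| = 216.


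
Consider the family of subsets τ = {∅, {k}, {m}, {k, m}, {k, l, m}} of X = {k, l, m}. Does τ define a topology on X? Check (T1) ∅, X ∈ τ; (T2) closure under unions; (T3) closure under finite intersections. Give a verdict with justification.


τ IS a topology on X.

Axiom (T1): ∅ ∈ τ? Yes; X ∈ τ? Yes.
Axiom (T2/T3): check pairwise unions and intersections of members of τ.
All pairwise intersections and unions checked — each lies in τ. Therefore τ satisfies (T1), (T2), (T3): it IS a topology on X.


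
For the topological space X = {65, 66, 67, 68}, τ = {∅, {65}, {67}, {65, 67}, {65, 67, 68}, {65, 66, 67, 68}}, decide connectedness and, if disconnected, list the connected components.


(X, τ) is connected.

Find clopen sets (U ∈ τ with X ∖ U ∈ τ):
  U = ∅, X ∖ U = {65, 66, 67, 68} — both open, so U is clopen.
  U = {65, 66, 67, 68}, X ∖ U = ∅ — both open, so U is clopen.
Only trivial clopens (∅ and X) exist, so (X, τ) is connected.
Compute connected components by grouping points that agree on all clopens:
  component: {65, 66, 67, 68}


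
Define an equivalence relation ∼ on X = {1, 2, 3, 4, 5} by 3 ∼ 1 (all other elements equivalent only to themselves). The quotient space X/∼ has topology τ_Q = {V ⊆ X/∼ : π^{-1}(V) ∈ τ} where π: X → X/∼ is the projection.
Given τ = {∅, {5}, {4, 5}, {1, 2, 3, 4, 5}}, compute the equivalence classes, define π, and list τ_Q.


X/∼ = {[1=3], [2], [4], [5]}; |τ_Q| = 4.

Equivalence classes: [1=3], [2], [4], [5].
Quotient map π: X → X/∼ sends 1 ↦ [1=3], 2 ↦ [2], 3 ↦ [1=3], 4 ↦ [4], 5 ↦ [5].
For each subset V ⊆ X/∼, compute π^{-1}(V) ⊆ X and check whether π^{-1}(V) ∈ τ. V is open in τ_Q iff π^{-1}(V) ∈ τ.
  V = {}: π^{-1}(V) = ∅ ∈ τ ✓.
  V = {[1=3]}: π^{-1}(V) = {1, 3} ∉ τ ✗.
  V = {[2]}: π^{-1}(V) = {2} ∉ τ ✗.
  V = {[1=3], [2]}: π^{-1}(V) = {1, 2, 3} ∉ τ ✗.
  V = {[4]}: π^{-1}(V) = {4} ∉ τ ✗.
  V = {[1=3], [4]}: π^{-1}(V) = {1, 3, 4} ∉ τ ✗.
  V = {[2], [4]}: π^{-1}(V) = {2, 4} ∉ τ ✗.
  V = {[1=3], [2], [4]}: π^{-1}(V) = {1, 2, 3, 4} ∉ τ ✗.
  V = {[5]}: π^{-1}(V) = {5} ∈ τ ✓.
  V = {[1=3], [5]}: π^{-1}(V) = {1, 3, 5} ∉ τ ✗.
  V = {[2], [5]}: π^{-1}(V) = {2, 5} ∉ τ ✗.
  V = {[1=3], [2], [5]}: π^{-1}(V) = {1, 2, 3, 5} ∉ τ ✗.
  V = {[4], [5]}: π^{-1}(V) = {4, 5} ∈ τ ✓.
  V = {[1=3], [4], [5]}: π^{-1}(V) = {1, 3, 4, 5} ∉ τ ✗.
  V = {[2], [4], [5]}: π^{-1}(V) = {2, 4, 5} ∉ τ ✗.
  V = {[1=3], [2], [4], [5]}: π^{-1}(V) = {1, 2, 3, 4, 5} ∈ τ ✓.
Open sets in the quotient: τ_Q = {{}, {[5]}, {[4], [5]}, {[1=3], [2], [4], [5]}} (4 elements).


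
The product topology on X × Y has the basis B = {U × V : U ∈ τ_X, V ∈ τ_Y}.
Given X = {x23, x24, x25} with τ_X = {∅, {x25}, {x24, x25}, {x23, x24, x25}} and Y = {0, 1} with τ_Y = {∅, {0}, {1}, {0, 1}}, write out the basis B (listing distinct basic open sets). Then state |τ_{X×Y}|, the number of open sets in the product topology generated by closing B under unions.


Basis B = {∅ × ∅, {x25} × {0}, {x25} × {1}, {x24, x25} × {0}, {x24, x25} × {1}, {x25} × {0, 1}, {x23, x24, x25} × {0}, {x23, x24, x25} × {1}, {x24, x25} × {0, 1}, {x23, x24, x25} × {0, 1}}; |τ_{X×Y}| = 16.

Enumerate products U × V with U ∈ τ_X, V ∈ τ_Y (deduplicated):
  ∅ × ∅ = {} (∅)
  {x25} × {0} = {(x25,0)}
  {x25} × {1} = {(x25,1)}
  {x24, x25} × {0} = {(x24,0), (x25,0)}
  {x24, x25} × {1} = {(x24,1), (x25,1)}
  {x25} × {0, 1} = {(x25,0), (x25,1)}
  {x23, x24, x25} × {0} = {(x23,0), (x24,0), (x25,0)}
  {x23, x24, x25} × {1} = {(x23,1), (x24,1), (x25,1)}
  {x24, x25} × {0, 1} = {(x24,0), (x24,1), (x25,0), (x25,1)}
  {x23, x24, x25} × {0, 1} = {(x23,0), (x23,1), (x24,0), (x24,1), (x25,0), (x25,1)}
These 10 distinct sets form the basis B.
Close under arbitrary unions to get τ_{X×Y}; counting gives |τ_{X×Y}| = 16.


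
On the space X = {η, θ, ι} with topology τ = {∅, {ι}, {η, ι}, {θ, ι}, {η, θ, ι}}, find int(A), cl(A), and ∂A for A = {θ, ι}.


int(A) = {θ, ι}, cl(A) = {η, θ, ι}, ∂A = {η}.

Closed sets in (X, τ) are complements of opens:
  closed(X, τ) = {∅, {η}, {θ}, {η, θ}, {η, θ, ι}}.
int(A) = ⋃ {U ∈ τ : U ⊆ A}. Opens contained in A: ∅, {ι}, {θ, ι}.
Taking the union of these: int(A) = {θ, ι}.
cl(A) = ⋂ {C closed : A ⊆ C}. Closed sets containing A: {η, θ, ι}.
Intersecting these: cl(A) = {η, θ, ι}.
∂A = cl(A) ∖ int(A) = {η, θ, ι} ∖ {θ, ι} = {η}.


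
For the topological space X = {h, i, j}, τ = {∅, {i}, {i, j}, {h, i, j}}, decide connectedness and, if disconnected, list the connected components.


(X, τ) is connected.

Find clopen sets (U ∈ τ with X ∖ U ∈ τ):
  U = ∅, X ∖ U = {h, i, j} — both open, so U is clopen.
  U = {h, i, j}, X ∖ U = ∅ — both open, so U is clopen.
Only trivial clopens (∅ and X) exist, so (X, τ) is connected.
Compute connected components by grouping points that agree on all clopens:
  component: {h, i, j}


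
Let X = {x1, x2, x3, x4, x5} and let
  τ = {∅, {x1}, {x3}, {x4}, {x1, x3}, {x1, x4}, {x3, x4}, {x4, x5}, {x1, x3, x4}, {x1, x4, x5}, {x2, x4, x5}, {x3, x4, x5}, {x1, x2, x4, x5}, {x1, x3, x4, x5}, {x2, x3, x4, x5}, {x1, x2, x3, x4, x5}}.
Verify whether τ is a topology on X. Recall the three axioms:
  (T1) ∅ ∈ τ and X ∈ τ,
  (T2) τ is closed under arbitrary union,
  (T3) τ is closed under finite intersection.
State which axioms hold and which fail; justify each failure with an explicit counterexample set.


τ IS a topology on X.

Axiom (T1): ∅ ∈ τ? Yes; X ∈ τ? Yes.
Axiom (T2/T3): check pairwise unions and intersections of members of τ.
All pairwise intersections and unions checked — each lies in τ. Therefore τ satisfies (T1), (T2), (T3): it IS a topology on X.


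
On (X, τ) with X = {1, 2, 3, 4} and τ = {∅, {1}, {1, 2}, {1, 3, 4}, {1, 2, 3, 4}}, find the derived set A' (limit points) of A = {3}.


A' = {4}

For each x ∈ X, list the open sets U ∈ τ with x ∈ U, then check whether U ∩ (A ∖ {x}) ≠ ∅ for every such U.
  x = 1: open {1} ∋ x has {1} ∩ (A ∖ {1}) = ∅, so x is NOT a limit point.
  x = 2: open {1, 2} ∋ x has {1, 2} ∩ (A ∖ {2}) = ∅, so x is NOT a limit point.
  x = 3: open {1, 3, 4} ∋ x has {1, 3, 4} ∩ (A ∖ {3}) = ∅, so x is NOT a limit point.
  x = 4: opens ∋ x are {1, 3, 4}, {1, 2, 3, 4}; each meets A ∖ {4}, so x IS a limit point.
Collecting: A' = {4}.


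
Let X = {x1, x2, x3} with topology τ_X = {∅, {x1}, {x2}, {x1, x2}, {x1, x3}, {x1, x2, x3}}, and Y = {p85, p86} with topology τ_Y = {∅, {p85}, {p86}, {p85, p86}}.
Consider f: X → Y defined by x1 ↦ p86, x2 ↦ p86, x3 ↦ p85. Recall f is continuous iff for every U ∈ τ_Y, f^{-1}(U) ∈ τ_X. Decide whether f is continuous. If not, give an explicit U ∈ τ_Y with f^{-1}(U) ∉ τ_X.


f is NOT continuous.

Compute f^{-1}(U) for each U ∈ τ_Y:
  U = ∅: f^{-1}(U) = ∅ ∈ τ_X ✓.
  U = {p85}: f^{-1}(U) = {x3} ∉ τ_X ✗.
  U = {p86}: f^{-1}(U) = {x1, x2} ∈ τ_X ✓.
  U = {p85, p86}: f^{-1}(U) = {x1, x2, x3} ∈ τ_X ✓.
Found U = {p85} with f^{-1}(U) = {x3} not in τ_X. Therefore f is NOT continuous.


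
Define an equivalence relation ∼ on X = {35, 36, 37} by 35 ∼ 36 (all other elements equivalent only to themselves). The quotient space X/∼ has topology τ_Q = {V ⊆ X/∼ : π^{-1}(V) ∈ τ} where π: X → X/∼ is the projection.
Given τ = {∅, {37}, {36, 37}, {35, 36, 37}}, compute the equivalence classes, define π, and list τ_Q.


X/∼ = {[35=36], [37]}; |τ_Q| = 3.

Equivalence classes: [35=36], [37].
Quotient map π: X → X/∼ sends 35 ↦ [35=36], 36 ↦ [35=36], 37 ↦ [37].
For each subset V ⊆ X/∼, compute π^{-1}(V) ⊆ X and check whether π^{-1}(V) ∈ τ. V is open in τ_Q iff π^{-1}(V) ∈ τ.
  V = {}: π^{-1}(V) = ∅ ∈ τ ✓.
  V = {[35=36]}: π^{-1}(V) = {35, 36} ∉ τ ✗.
  V = {[37]}: π^{-1}(V) = {37} ∈ τ ✓.
  V = {[35=36], [37]}: π^{-1}(V) = {35, 36, 37} ∈ τ ✓.
Open sets in the quotient: τ_Q = {{}, {[37]}, {[35=36], [37]}} (3 elements).


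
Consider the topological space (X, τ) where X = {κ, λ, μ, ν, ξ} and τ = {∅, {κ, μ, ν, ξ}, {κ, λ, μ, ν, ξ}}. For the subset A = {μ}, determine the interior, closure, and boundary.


int(A) = ∅, cl(A) = {κ, λ, μ, ν, ξ}, ∂A = {κ, λ, μ, ν, ξ}.

Closed sets in (X, τ) are complements of opens:
  closed(X, τ) = {∅, {λ}, {κ, λ, μ, ν, ξ}}.
int(A) = ⋃ {U ∈ τ : U ⊆ A}. Opens contained in A: ∅.
Taking the union of these: int(A) = ∅.
cl(A) = ⋂ {C closed : A ⊆ C}. Closed sets containing A: {κ, λ, μ, ν, ξ}.
Intersecting these: cl(A) = {κ, λ, μ, ν, ξ}.
∂A = cl(A) ∖ int(A) = {κ, λ, μ, ν, ξ} ∖ ∅ = {κ, λ, μ, ν, ξ}.


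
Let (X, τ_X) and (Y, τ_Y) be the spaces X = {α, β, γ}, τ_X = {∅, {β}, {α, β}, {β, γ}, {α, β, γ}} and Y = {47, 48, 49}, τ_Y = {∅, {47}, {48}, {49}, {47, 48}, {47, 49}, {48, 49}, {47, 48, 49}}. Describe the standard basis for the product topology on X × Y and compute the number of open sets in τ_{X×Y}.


Basis B = {∅ × ∅, {β} × {47}, {β} × {48}, {β} × {49}, {α, β} × {47}, {α, β} × {48}, {α, β} × {49}, {β} × {47, 48}, {β} × {47, 49}, {β, γ} × {47}, {β} × {48, 49}, {β, γ} × {48}, {β, γ} × {49}, {α, β, γ} × {47}, {α, β, γ} × {48}, {α, β, γ} × {49}, {β} × {47, 48, 49}, {α, β} × {47, 48}, {α, β} × {47, 49}, {α, β} × {48, 49}, {β, γ} × {47, 48}, {β, γ} × {47, 49}, {β, γ} × {48, 49}, {α, β} × {47, 48, 49}, {α, β, γ} × {47, 48}, {α, β, γ} × {47, 49}, {α, β, γ} × {48, 49}, {β, γ} × {47, 48, 49}, {α, β, γ} × {47, 48, 49}}; |τ_{X×Y}| = 125.

Enumerate products U × V with U ∈ τ_X, V ∈ τ_Y (deduplicated):
  ∅ × ∅ = {} (∅)
  {β} × {47} = {(β,47)}
  {β} × {48} = {(β,48)}
  {β} × {49} = {(β,49)}
  {α, β} × {47} = {(α,47), (β,47)}
  {α, β} × {48} = {(α,48), (β,48)}
  {α, β} × {49} = {(α,49), (β,49)}
  {β} × {47, 48} = {(β,47), (β,48)}
  {β} × {47, 49} = {(β,47), (β,49)}
  {β, γ} × {47} = {(β,47), (γ,47)}
  {β} × {48, 49} = {(β,48), (β,49)}
  {β, γ} × {48} = {(β,48), (γ,48)}
  {β, γ} × {49} = {(β,49), (γ,49)}
  {α, β, γ} × {47} = {(α,47), (β,47), (γ,47)}
  {α, β, γ} × {48} = {(α,48), (β,48), (γ,48)}
  {α, β, γ} × {49} = {(α,49), (β,49), (γ,49)}
  {β} × {47, 48, 49} = {(β,47), (β,48), (β,49)}
  {α, β} × {47, 48} = {(α,47), (α,48), (β,47), (β,48)}
  {α, β} × {47, 49} = {(α,47), (α,49), (β,47), (β,49)}
  {α, β} × {48, 49} = {(α,48), (α,49), (β,48), (β,49)}
  {β, γ} × {47, 48} = {(β,47), (β,48), (γ,47), (γ,48)}
  {β, γ} × {47, 49} = {(β,47), (β,49), (γ,47), (γ,49)}
  {β, γ} × {48, 49} = {(β,48), (β,49), (γ,48), (γ,49)}
  {α, β} × {47, 48, 49} = {(α,47), (α,48), (α,49), (β,47), (β,48), (β,49)}
  {α, β, γ} × {47, 48} = {(α,47), (α,48), (β,47), (β,48), (γ,47), (γ,48)}
  {α, β, γ} × {47, 49} = {(α,47), (α,49), (β,47), (β,49), (γ,47), (γ,49)}
  {α, β, γ} × {48, 49} = {(α,48), (α,49), (β,48), (β,49), (γ,48), (γ,49)}
  {β, γ} × {47, 48, 49} = {(β,47), (β,48), (β,49), (γ,47), (γ,48), (γ,49)}
  {α, β, γ} × {47, 48, 49} = {(α,47), (α,48), (α,49), (β,47), (β,48), (β,49), (γ,47), (γ,48), (γ,49)}
These 29 distinct sets form the basis B.
Close under arbitrary unions to get τ_{X×Y}; counting gives |τ_{X×Y}| = 125.


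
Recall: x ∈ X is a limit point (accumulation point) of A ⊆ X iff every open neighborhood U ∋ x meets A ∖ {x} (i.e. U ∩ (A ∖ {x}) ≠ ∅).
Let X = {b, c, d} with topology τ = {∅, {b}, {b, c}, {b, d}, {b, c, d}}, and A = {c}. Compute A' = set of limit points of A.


A' = ∅

For each x ∈ X, list the open sets U ∈ τ with x ∈ U, then check whether U ∩ (A ∖ {x}) ≠ ∅ for every such U.
  x = b: open {b} ∋ x has {b} ∩ (A ∖ {b}) = ∅, so x is NOT a limit point.
  x = c: open {b, c} ∋ x has {b, c} ∩ (A ∖ {c}) = ∅, so x is NOT a limit point.
  x = d: open {b, d} ∋ x has {b, d} ∩ (A ∖ {d}) = ∅, so x is NOT a limit point.
Collecting: A' = ∅.


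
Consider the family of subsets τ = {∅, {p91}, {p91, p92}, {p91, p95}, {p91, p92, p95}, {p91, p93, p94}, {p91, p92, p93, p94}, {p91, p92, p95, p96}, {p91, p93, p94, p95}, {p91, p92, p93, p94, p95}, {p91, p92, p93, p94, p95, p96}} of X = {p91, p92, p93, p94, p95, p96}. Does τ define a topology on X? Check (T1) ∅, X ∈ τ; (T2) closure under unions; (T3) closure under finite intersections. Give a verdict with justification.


τ IS a topology on X.

Axiom (T1): ∅ ∈ τ? Yes; X ∈ τ? Yes.
Axiom (T2/T3): check pairwise unions and intersections of members of τ.
All pairwise intersections and unions checked — each lies in τ. Therefore τ satisfies (T1), (T2), (T3): it IS a topology on X.


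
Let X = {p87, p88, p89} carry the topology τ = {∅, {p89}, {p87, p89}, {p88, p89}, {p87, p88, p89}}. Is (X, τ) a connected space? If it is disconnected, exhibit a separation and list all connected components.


(X, τ) is connected.

Find clopen sets (U ∈ τ with X ∖ U ∈ τ):
  U = ∅, X ∖ U = {p87, p88, p89} — both open, so U is clopen.
  U = {p87, p88, p89}, X ∖ U = ∅ — both open, so U is clopen.
Only trivial clopens (∅ and X) exist, so (X, τ) is connected.
Compute connected components by grouping points that agree on all clopens:
  component: {p87, p88, p89}


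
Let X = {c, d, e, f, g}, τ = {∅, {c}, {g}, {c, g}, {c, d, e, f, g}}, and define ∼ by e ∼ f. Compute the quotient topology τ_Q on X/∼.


X/∼ = {[c], [d], [e=f], [g]}; |τ_Q| = 5.

Equivalence classes: [c], [d], [e=f], [g].
Quotient map π: X → X/∼ sends c ↦ [c], d ↦ [d], e ↦ [e=f], f ↦ [e=f], g ↦ [g].
For each subset V ⊆ X/∼, compute π^{-1}(V) ⊆ X and check whether π^{-1}(V) ∈ τ. V is open in τ_Q iff π^{-1}(V) ∈ τ.
  V = {}: π^{-1}(V) = ∅ ∈ τ ✓.
  V = {[c]}: π^{-1}(V) = {c} ∈ τ ✓.
  V = {[d]}: π^{-1}(V) = {d} ∉ τ ✗.
  V = {[c], [d]}: π^{-1}(V) = {c, d} ∉ τ ✗.
  V = {[e=f]}: π^{-1}(V) = {e, f} ∉ τ ✗.
  V = {[c], [e=f]}: π^{-1}(V) = {c, e, f} ∉ τ ✗.
  V = {[d], [e=f]}: π^{-1}(V) = {d, e, f} ∉ τ ✗.
  V = {[c], [d], [e=f]}: π^{-1}(V) = {c, d, e, f} ∉ τ ✗.
  V = {[g]}: π^{-1}(V) = {g} ∈ τ ✓.
  V = {[c], [g]}: π^{-1}(V) = {c, g} ∈ τ ✓.
  V = {[d], [g]}: π^{-1}(V) = {d, g} ∉ τ ✗.
  V = {[c], [d], [g]}: π^{-1}(V) = {c, d, g} ∉ τ ✗.
  V = {[e=f], [g]}: π^{-1}(V) = {e, f, g} ∉ τ ✗.
  V = {[c], [e=f], [g]}: π^{-1}(V) = {c, e, f, g} ∉ τ ✗.
  V = {[d], [e=f], [g]}: π^{-1}(V) = {d, e, f, g} ∉ τ ✗.
  V = {[c], [d], [e=f], [g]}: π^{-1}(V) = {c, d, e, f, g} ∈ τ ✓.
Open sets in the quotient: τ_Q = {{}, {[c]}, {[g]}, {[c], [g]}, {[c], [d], [e=f], [g]}} (5 elements).


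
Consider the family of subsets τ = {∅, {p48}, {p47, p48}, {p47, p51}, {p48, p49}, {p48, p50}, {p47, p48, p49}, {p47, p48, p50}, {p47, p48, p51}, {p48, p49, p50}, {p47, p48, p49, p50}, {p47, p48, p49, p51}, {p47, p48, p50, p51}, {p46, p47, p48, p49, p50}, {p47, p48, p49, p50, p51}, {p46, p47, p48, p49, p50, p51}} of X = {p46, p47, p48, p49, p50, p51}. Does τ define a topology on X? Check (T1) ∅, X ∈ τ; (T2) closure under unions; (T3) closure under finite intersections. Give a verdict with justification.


τ is NOT a topology on X.

Axiom (T1): ∅ ∈ τ? Yes; X ∈ τ? Yes.
Axiom (T2/T3): check pairwise unions and intersections of members of τ.
Counterexample for (T3): {p47, p48} ∩ {p47, p51} = {p47} ∉ τ. Therefore τ is NOT a topology.


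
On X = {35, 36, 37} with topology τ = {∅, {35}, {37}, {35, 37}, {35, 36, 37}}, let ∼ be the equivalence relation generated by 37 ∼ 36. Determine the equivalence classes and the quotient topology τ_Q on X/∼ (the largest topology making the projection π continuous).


X/∼ = {[35], [36=37]}; |τ_Q| = 3.

Equivalence classes: [35], [36=37].
Quotient map π: X → X/∼ sends 35 ↦ [35], 36 ↦ [36=37], 37 ↦ [36=37].
For each subset V ⊆ X/∼, compute π^{-1}(V) ⊆ X and check whether π^{-1}(V) ∈ τ. V is open in τ_Q iff π^{-1}(V) ∈ τ.
  V = {}: π^{-1}(V) = ∅ ∈ τ ✓.
  V = {[35]}: π^{-1}(V) = {35} ∈ τ ✓.
  V = {[36=37]}: π^{-1}(V) = {36, 37} ∉ τ ✗.
  V = {[35], [36=37]}: π^{-1}(V) = {35, 36, 37} ∈ τ ✓.
Open sets in the quotient: τ_Q = {{}, {[35]}, {[35], [36=37]}} (3 elements).


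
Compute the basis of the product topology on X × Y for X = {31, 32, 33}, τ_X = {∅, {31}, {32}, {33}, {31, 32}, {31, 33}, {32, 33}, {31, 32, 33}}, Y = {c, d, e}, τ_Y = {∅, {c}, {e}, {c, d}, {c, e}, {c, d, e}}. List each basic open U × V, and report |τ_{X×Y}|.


Basis B = {∅ × ∅, {31} × {c}, {31} × {e}, {32} × {c}, {32} × {e}, {33} × {c}, {33} × {e}, {31} × {c, d}, {31} × {c, e}, {31, 32} × {c}, {31, 33} × {c}, {31, 32} × {e}, {31, 33} × {e}, {32} × {c, d}, {32} × {c, e}, {32, 33} × {c}, {32, 33} × {e}, {33} × {c, d}, {33} × {c, e}, {31} × {c, d, e}, {31, 32, 33} × {c}, {31, 32, 33} × {e}, {32} × {c, d, e}, {33} × {c, d, e}, {31, 32} × {c, d}, {31, 33} × {c, d}, {31, 32} × {c, e}, {31, 33} × {c, e}, {32, 33} × {c, d}, {32, 33} × {c, e}, {31, 32} × {c, d, e}, {31, 33} × {c, d, e}, {31, 32, 33} × {c, d}, {31, 32, 33} × {c, e}, {32, 33} × {c, d, e}, {31, 32, 33} × {c, d, e}}; |τ_{X×Y}| = 216.

Enumerate products U × V with U ∈ τ_X, V ∈ τ_Y (deduplicated):
  ∅ × ∅ = {} (∅)
  {31} × {c} = {(31,c)}
  {31} × {e} = {(31,e)}
  {32} × {c} = {(32,c)}
  {32} × {e} = {(32,e)}
  {33} × {c} = {(33,c)}
  {33} × {e} = {(33,e)}
  {31} × {c, d} = {(31,c), (31,d)}
  {31} × {c, e} = {(31,c), (31,e)}
  {31, 32} × {c} = {(31,c), (32,c)}
  {31, 33} × {c} = {(31,c), (33,c)}
  {31, 32} × {e} = {(31,e), (32,e)}
  {31, 33} × {e} = {(31,e), (33,e)}
  {32} × {c, d} = {(32,c), (32,d)}
  {32} × {c, e} = {(32,c), (32,e)}
  {32, 33} × {c} = {(32,c), (33,c)}
  {32, 33} × {e} = {(32,e), (33,e)}
  {33} × {c, d} = {(33,c), (33,d)}
  {33} × {c, e} = {(33,c), (33,e)}
  {31} × {c, d, e} = {(31,c), (31,d), (31,e)}
  {31, 32, 33} × {c} = {(31,c), (32,c), (33,c)}
  {31, 32, 33} × {e} = {(31,e), (32,e), (33,e)}
  {32} × {c, d, e} = {(32,c), (32,d), (32,e)}
  {33} × {c, d, e} = {(33,c), (33,d), (33,e)}
  {31, 32} × {c, d} = {(31,c), (31,d), (32,c), (32,d)}
  {31, 33} × {c, d} = {(31,c), (31,d), (33,c), (33,d)}
  {31, 32} × {c, e} = {(31,c), (31,e), (32,c), (32,e)}
  {31, 33} × {c, e} = {(31,c), (31,e), (33,c), (33,e)}
  {32, 33} × {c, d} = {(32,c), (32,d), (33,c), (33,d)}
  {32, 33} × {c, e} = {(32,c), (32,e), (33,c), (33,e)}
  {31, 32} × {c, d, e} = {(31,c), (31,d), (31,e), (32,c), (32,d), (32,e)}
  {31, 33} × {c, d, e} = {(31,c), (31,d), (31,e), (33,c), (33,d), (33,e)}
  {31, 32, 33} × {c, d} = {(31,c), (31,d), (32,c), (32,d), (33,c), (33,d)}
  {31, 32, 33} × {c, e} = {(31,c), (31,e), (32,c), (32,e), (33,c), (33,e)}
  {32, 33} × {c, d, e} = {(32,c), (32,d), (32,e), (33,c), (33,d), (33,e)}
  {31, 32, 33} × {c, d, e} = {(31,c), (31,d), (31,e), (32,c), (32,d), (32,e), (33,c), (33,d), (33,e)}
These 36 distinct sets form the basis B.
Close under arbitrary unions to get τ_{X×Y}; counting gives |τ_{X×Y}| = 216.


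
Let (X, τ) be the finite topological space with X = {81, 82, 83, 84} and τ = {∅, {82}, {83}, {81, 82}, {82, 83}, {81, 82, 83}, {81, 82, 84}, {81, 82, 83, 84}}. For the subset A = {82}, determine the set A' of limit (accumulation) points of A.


A' = {81, 84}

For each x ∈ X, list the open sets U ∈ τ with x ∈ U, then check whether U ∩ (A ∖ {x}) ≠ ∅ for every such U.
  x = 81: opens ∋ x are {81, 82}, {81, 82, 83}, {81, 82, 84}, {81, 82, 83, 84}; each meets A ∖ {81}, so x IS a limit point.
  x = 82: open {82} ∋ x has {82} ∩ (A ∖ {82}) = ∅, so x is NOT a limit point.
  x = 83: open {83} ∋ x has {83} ∩ (A ∖ {83}) = ∅, so x is NOT a limit point.
  x = 84: opens ∋ x are {81, 82, 84}, {81, 82, 83, 84}; each meets A ∖ {84}, so x IS a limit point.
Collecting: A' = {81, 84}.


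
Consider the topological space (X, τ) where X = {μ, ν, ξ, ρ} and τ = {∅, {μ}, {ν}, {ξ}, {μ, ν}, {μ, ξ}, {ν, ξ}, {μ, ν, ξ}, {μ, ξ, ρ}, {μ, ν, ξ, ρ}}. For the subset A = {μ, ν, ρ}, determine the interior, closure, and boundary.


int(A) = {μ, ν}, cl(A) = {μ, ν, ρ}, ∂A = {ρ}.

Closed sets in (X, τ) are complements of opens:
  closed(X, τ) = {∅, {ν}, {ρ}, {μ, ρ}, {ν, ρ}, {ξ, ρ}, {μ, ν, ρ}, {μ, ξ, ρ}, {ν, ξ, ρ}, {μ, ν, ξ, ρ}}.
int(A) = ⋃ {U ∈ τ : U ⊆ A}. Opens contained in A: ∅, {μ}, {ν}, {μ, ν}.
Taking the union of these: int(A) = {μ, ν}.
cl(A) = ⋂ {C closed : A ⊆ C}. Closed sets containing A: {μ, ν, ρ}, {μ, ν, ξ, ρ}.
Intersecting these: cl(A) = {μ, ν, ρ}.
∂A = cl(A) ∖ int(A) = {μ, ν, ρ} ∖ {μ, ν} = {ρ}.


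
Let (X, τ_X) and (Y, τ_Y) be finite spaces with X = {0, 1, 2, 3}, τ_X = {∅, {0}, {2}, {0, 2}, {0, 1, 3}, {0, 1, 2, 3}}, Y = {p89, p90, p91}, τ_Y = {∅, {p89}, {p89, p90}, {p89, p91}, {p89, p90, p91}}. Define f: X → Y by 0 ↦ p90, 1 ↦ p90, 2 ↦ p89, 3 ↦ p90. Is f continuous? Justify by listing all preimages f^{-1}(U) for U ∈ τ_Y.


f IS continuous.

Compute f^{-1}(U) for each U ∈ τ_Y:
  U = ∅: f^{-1}(U) = ∅ ∈ τ_X ✓.
  U = {p89}: f^{-1}(U) = {2} ∈ τ_X ✓.
  U = {p89, p90}: f^{-1}(U) = {0, 1, 2, 3} ∈ τ_X ✓.
  U = {p89, p91}: f^{-1}(U) = {2} ∈ τ_X ✓.
  U = {p89, p90, p91}: f^{-1}(U) = {0, 1, 2, 3} ∈ τ_X ✓.
Every preimage lies in τ_X, so f IS continuous.


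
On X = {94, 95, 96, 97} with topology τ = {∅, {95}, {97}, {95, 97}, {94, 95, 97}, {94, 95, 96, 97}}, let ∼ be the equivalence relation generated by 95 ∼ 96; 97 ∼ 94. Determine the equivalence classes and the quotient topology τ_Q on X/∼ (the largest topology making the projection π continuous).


X/∼ = {[94=97], [95=96]}; |τ_Q| = 2.

Equivalence classes: [94=97], [95=96].
Quotient map π: X → X/∼ sends 94 ↦ [94=97], 95 ↦ [95=96], 96 ↦ [95=96], 97 ↦ [94=97].
For each subset V ⊆ X/∼, compute π^{-1}(V) ⊆ X and check whether π^{-1}(V) ∈ τ. V is open in τ_Q iff π^{-1}(V) ∈ τ.
  V = {}: π^{-1}(V) = ∅ ∈ τ ✓.
  V = {[94=97]}: π^{-1}(V) = {94, 97} ∉ τ ✗.
  V = {[95=96]}: π^{-1}(V) = {95, 96} ∉ τ ✗.
  V = {[94=97], [95=96]}: π^{-1}(V) = {94, 95, 96, 97} ∈ τ ✓.
Open sets in the quotient: τ_Q = {{}, {[94=97], [95=96]}} (2 elements).


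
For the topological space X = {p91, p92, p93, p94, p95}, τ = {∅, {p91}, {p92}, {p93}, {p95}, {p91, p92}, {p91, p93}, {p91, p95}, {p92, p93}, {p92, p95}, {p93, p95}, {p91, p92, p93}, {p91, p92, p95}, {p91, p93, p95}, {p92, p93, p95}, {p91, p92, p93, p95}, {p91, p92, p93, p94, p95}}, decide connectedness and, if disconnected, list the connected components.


(X, τ) is connected.

Find clopen sets (U ∈ τ with X ∖ U ∈ τ):
  U = ∅, X ∖ U = {p91, p92, p93, p94, p95} — both open, so U is clopen.
  U = {p91, p92, p93, p94, p95}, X ∖ U = ∅ — both open, so U is clopen.
Only trivial clopens (∅ and X) exist, so (X, τ) is connected.
Compute connected components by grouping points that agree on all clopens:
  component: {p91, p92, p93, p94, p95}
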